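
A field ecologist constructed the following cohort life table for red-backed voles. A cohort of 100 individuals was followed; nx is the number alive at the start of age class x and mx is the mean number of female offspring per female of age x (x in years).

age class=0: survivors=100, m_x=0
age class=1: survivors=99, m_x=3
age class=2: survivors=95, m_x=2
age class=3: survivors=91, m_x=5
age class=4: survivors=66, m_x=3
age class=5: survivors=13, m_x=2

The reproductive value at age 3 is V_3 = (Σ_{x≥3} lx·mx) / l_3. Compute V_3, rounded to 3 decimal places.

lx = nx/n0 = nx/100: 1, 0.99, 0.95, 0.91, 0.66, 0.13
lx·mx for x ≥ 3: 4.55, 1.98, 0.26 → sum = 6.79
V_3 = 6.79 / l_3 = 6.79 / 0.91 = 7.461538… → 7.462

7.462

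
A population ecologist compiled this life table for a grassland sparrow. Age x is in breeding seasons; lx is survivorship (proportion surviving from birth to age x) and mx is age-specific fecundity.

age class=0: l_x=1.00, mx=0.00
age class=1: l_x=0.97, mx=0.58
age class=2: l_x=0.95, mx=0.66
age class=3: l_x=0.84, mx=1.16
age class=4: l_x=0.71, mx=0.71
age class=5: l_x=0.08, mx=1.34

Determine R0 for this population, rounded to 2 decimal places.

lx·mx by age: 0, 0.5626, 0.627, 0.9744, 0.5041, 0.1072
R0 = Σ lx·mx = 2.7753 → 2.78

2.78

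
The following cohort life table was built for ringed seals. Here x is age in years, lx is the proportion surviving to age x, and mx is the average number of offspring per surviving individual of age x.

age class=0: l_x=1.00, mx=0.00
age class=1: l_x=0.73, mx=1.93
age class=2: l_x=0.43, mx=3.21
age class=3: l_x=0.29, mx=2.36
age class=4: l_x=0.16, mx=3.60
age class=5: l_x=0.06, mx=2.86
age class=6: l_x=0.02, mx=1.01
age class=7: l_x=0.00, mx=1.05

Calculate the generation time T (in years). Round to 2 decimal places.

lx·mx: 0, 1.4089, 1.3803, 0.6844, 0.576, 0.1716, 0.0202, 0 → R0 = 4.2414
x·lx·mx: 0, 1.4089, 2.7606, 2.0532, 2.304, 0.858, 0.1212, 0 → Σ = 9.5059
T = 9.5059 / 4.2414 = 2.241218… → 2.24

2.24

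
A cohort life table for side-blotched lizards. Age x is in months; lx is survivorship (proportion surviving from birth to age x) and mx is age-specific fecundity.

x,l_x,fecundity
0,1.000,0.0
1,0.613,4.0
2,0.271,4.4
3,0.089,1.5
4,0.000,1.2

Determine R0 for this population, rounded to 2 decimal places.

lx·mx by age: 0, 2.452, 1.1924, 0.1335, 0
R0 = Σ lx·mx = 3.7779 → 3.78

3.78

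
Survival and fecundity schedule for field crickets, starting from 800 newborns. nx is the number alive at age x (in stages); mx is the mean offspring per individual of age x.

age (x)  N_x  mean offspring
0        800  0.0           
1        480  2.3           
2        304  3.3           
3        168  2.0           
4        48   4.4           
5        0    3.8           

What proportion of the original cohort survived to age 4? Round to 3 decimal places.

0.060

l_4 = n_4/n_0 = 48/800 = 0.06 → 0.060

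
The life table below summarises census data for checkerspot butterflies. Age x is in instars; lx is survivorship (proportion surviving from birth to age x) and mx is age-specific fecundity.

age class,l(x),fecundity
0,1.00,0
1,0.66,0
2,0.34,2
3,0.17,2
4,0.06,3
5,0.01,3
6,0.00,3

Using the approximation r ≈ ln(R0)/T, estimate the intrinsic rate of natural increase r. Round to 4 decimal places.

R0 = Σ lx·mx = 0 + 0 + 0.68 + 0.34 + 0.18 + 0.03 + 0 = 1.23
Σ x·lx·mx = 3.25; T = 3.25/1.23 = 2.64228…
r ≈ ln(R0)/T = ln(1.23)/2.64228… = 0.078347… → 0.0783

0.0783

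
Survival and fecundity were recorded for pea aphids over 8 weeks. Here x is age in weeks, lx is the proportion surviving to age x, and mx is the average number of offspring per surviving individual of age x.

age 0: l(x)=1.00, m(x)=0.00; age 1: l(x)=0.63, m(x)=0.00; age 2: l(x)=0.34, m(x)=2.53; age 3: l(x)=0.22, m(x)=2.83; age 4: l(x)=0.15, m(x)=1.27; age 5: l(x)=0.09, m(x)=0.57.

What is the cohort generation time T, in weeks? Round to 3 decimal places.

lx·mx: 0, 0, 0.8602, 0.6226, 0.1905, 0.0513 → R0 = 1.7246
x·lx·mx: 0, 0, 1.7204, 1.8678, 0.762, 0.2565 → Σ = 4.6067
T = 4.6067 / 1.7246 = 2.67117… → 2.671

2.671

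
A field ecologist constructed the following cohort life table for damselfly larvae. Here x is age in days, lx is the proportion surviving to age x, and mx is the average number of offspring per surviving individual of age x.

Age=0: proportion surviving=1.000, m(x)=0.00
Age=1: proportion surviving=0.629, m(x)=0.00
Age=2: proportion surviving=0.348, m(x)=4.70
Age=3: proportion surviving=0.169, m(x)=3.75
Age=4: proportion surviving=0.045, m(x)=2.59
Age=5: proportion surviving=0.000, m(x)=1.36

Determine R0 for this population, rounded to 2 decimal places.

2.39

lx·mx by age: 0, 0, 1.6356, 0.63375, 0.11655, 0
R0 = Σ lx·mx = 2.3859 → 2.39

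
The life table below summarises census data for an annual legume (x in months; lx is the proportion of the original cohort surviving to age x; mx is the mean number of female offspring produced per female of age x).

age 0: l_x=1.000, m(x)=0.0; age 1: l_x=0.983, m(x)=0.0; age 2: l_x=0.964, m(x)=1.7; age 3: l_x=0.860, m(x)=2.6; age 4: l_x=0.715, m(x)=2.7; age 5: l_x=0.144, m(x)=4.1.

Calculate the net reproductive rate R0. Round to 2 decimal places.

lx·mx by age: 0, 0, 1.6388, 2.236, 1.9305, 0.5904
R0 = Σ lx·mx = 6.3957 → 6.40

6.40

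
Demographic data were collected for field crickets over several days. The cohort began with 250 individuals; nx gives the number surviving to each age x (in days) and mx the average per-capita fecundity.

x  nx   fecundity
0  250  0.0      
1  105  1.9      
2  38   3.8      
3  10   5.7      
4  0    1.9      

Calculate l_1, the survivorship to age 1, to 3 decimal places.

l_1 = n_1/n_0 = 105/250 = 0.42 → 0.420

0.420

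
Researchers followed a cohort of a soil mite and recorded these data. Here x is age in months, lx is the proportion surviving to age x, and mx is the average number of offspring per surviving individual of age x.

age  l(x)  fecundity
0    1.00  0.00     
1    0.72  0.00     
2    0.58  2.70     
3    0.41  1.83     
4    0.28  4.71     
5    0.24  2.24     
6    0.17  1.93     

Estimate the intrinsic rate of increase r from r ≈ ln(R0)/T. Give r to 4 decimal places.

0.4421

R0 = Σ lx·mx = 0 + 0 + 1.566 + 0.7503 + 1.3188 + 0.5376 + 0.3281 = 4.5008
Σ x·lx·mx = 15.3147; T = 15.3147/4.5008 = 3.40266…
r ≈ ln(R0)/T = ln(4.5008)/3.40266… = 0.442082… → 0.4421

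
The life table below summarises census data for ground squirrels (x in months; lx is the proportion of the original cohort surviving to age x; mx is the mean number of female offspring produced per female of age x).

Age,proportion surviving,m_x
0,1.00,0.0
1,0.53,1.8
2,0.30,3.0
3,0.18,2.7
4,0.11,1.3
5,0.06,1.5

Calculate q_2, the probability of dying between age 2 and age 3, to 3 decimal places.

q_2 = (l_2 − l_3) / l_2 = (0.3 − 0.18) / 0.3
     = 0.12 / 0.3 = 0.4 → 0.400

0.400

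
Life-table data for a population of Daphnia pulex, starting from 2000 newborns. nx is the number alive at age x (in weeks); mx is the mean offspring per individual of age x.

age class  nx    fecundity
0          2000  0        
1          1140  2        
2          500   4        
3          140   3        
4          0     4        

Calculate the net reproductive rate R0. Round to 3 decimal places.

2.350

lx = nx/n0 = nx/2000: 1, 0.57, 0.25, 0.07, 0
lx·mx by age: 0, 1.14, 1, 0.21, 0
R0 = Σ lx·mx = 2.35 → 2.350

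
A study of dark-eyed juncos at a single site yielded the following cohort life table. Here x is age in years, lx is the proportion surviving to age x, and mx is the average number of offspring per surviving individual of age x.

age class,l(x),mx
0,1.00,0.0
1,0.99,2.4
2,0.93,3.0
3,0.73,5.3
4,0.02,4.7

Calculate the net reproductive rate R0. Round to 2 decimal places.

lx·mx by age: 0, 2.376, 2.79, 3.869, 0.094
R0 = Σ lx·mx = 9.129 → 9.13

9.13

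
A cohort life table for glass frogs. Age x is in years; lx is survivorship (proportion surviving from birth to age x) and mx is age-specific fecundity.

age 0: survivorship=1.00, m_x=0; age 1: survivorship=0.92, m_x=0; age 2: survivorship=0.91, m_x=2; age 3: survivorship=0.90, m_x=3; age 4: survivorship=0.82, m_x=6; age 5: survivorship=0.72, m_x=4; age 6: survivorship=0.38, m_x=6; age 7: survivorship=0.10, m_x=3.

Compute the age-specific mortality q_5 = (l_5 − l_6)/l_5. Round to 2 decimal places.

q_5 = (l_5 − l_6) / l_5 = (0.72 − 0.38) / 0.72
     = 0.34 / 0.72 = 0.472222… → 0.47

0.47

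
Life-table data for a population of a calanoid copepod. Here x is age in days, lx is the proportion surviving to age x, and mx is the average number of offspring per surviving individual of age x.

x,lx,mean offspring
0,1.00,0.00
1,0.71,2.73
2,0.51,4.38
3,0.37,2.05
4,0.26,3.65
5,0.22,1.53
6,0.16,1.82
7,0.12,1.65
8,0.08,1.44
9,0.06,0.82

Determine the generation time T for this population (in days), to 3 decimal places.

2.716

lx·mx: 0, 1.9383, 2.2338, 0.7585, 0.949, 0.3366, 0.2912, 0.198, 0.1152, 0.0492 → R0 = 6.8698
x·lx·mx: 0, 1.9383, 4.4676, 2.2755, 3.796, 1.683, 1.7472, 1.386, 0.9216, 0.4428 → Σ = 18.658
T = 18.658 / 6.8698 = 2.715945… → 2.716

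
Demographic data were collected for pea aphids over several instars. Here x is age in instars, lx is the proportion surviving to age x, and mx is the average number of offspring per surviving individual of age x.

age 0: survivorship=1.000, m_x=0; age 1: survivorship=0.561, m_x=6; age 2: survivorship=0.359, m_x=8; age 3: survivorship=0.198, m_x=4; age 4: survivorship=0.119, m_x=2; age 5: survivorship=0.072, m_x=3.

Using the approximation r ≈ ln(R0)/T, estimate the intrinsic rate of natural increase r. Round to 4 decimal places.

1.1143

R0 = Σ lx·mx = 0 + 3.366 + 2.872 + 0.792 + 0.238 + 0.216 = 7.484
Σ x·lx·mx = 13.518; T = 13.518/7.484 = 1.80625…
r ≈ ln(R0)/T = ln(7.484)/1.80625… = 1.114333… → 1.1143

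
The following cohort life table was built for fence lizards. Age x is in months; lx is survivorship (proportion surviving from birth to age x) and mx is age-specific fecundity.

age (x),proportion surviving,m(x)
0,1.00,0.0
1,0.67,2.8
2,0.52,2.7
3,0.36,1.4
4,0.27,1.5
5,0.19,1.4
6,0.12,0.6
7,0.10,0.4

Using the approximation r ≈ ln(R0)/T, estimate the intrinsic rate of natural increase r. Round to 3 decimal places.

R0 = Σ lx·mx = 0 + 1.876 + 1.404 + 0.504 + 0.405 + 0.266 + 0.072 + 0.04 = 4.567
Σ x·lx·mx = 9.858; T = 9.858/4.567 = 2.15853…
r ≈ ln(R0)/T = ln(4.567)/2.15853… = 0.70365… → 0.704

0.704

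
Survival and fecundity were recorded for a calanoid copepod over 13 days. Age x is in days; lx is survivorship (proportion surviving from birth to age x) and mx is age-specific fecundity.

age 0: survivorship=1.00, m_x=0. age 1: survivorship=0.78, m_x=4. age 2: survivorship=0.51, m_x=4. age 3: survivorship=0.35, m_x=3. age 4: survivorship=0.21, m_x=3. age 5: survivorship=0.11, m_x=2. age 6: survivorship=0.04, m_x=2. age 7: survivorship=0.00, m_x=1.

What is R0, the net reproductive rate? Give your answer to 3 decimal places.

7.140

lx·mx by age: 0, 3.12, 2.04, 1.05, 0.63, 0.22, 0.08, 0
R0 = Σ lx·mx = 7.14 → 7.140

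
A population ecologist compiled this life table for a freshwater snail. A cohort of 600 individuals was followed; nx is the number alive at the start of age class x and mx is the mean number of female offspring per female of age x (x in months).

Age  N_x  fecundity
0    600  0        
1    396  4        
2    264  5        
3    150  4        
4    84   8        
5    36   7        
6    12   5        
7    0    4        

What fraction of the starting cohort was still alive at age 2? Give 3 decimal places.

l_2 = n_2/n_0 = 264/600 = 0.44 → 0.440

0.440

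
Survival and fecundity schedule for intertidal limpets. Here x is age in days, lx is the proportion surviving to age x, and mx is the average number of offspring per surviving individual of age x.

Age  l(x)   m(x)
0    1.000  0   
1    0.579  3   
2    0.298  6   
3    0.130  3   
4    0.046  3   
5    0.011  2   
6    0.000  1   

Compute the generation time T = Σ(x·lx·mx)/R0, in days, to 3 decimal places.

lx·mx: 0, 1.737, 1.788, 0.39, 0.138, 0.022, 0 → R0 = 4.075
x·lx·mx: 0, 1.737, 3.576, 1.17, 0.552, 0.11, 0 → Σ = 7.145
T = 7.145 / 4.075 = 1.753374… → 1.753

1.753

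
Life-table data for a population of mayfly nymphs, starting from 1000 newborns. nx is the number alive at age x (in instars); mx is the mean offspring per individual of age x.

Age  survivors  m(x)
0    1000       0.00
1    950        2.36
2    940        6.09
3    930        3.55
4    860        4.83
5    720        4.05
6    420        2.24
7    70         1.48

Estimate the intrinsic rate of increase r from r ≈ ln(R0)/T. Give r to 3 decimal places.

0.939

lx = nx/n0 = nx/1000: 1, 0.95, 0.94, 0.93, 0.86, 0.72, 0.42, 0.07
R0 = Σ lx·mx = 0 + 2.242 + 5.7246 + 3.3015 + 4.1538 + 2.916 + 0.9408 + 0.1036 = 19.3823
Σ x·lx·mx = 61.1609; T = 61.1609/19.3823 = 3.1555…
r ≈ ln(R0)/T = ln(19.3823)/3.1555… = 0.93943… → 0.939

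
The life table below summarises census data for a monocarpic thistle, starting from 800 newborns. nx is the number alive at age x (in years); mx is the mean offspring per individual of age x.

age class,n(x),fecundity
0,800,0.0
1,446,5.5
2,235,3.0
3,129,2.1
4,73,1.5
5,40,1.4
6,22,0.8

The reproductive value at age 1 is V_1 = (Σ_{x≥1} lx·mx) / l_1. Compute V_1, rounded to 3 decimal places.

lx = nx/n0 = nx/800: 1, 0.5575, 0.29375, 0.16125, 0.09125, 0.05, 0.0275
lx·mx for x ≥ 1: 3.06625, 0.88125, 0.338625, 0.136875, 0.07, 0.022 → sum = 4.515
V_1 = 4.515 / l_1 = 4.515 / 0.5575 = 8.098655… → 8.099

8.099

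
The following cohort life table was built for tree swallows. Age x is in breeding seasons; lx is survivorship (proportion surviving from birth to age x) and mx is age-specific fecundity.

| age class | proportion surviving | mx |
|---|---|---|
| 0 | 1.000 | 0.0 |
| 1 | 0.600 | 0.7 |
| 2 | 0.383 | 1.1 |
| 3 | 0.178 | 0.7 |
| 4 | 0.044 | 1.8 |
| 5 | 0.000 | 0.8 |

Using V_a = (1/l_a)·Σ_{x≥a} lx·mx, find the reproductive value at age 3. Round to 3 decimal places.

lx·mx for x ≥ 3: 0.1246, 0.0792, 0 → sum = 0.2038
V_3 = 0.2038 / l_3 = 0.2038 / 0.178 = 1.144944… → 1.145

1.145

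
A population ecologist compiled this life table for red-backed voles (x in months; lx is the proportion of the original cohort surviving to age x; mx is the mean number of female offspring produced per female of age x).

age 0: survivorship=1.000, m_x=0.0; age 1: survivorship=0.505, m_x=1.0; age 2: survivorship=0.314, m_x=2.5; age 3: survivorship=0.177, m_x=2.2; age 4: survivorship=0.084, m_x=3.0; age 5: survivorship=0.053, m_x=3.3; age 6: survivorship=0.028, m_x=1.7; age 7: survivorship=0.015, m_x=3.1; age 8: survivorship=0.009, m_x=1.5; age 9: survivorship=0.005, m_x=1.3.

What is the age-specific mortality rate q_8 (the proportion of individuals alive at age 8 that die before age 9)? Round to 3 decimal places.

q_8 = (l_8 − l_9) / l_8 = (0.009 − 0.005) / 0.009
     = 0.004 / 0.009 = 0.444444… → 0.444

0.444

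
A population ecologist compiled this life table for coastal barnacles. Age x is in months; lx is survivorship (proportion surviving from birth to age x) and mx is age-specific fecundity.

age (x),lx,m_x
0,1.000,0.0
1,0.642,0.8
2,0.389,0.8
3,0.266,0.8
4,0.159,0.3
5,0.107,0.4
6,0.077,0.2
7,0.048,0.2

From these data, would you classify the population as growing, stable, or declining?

R0 = Σ lx·mx = 0 + 0.5136 + 0.3112 + 0.2128 + 0.0477 + 0.0428 + 0.0154 + 0.0096 = 1.1531
R0 > 1, so the population is growing.

growing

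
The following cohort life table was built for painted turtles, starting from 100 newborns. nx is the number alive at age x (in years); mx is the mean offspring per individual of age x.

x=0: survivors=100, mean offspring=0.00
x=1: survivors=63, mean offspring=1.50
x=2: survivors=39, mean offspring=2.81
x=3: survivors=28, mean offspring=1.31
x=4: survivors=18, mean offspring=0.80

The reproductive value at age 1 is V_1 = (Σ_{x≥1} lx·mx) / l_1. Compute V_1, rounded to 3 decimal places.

lx = nx/n0 = nx/100: 1, 0.63, 0.39, 0.28, 0.18
lx·mx for x ≥ 1: 0.945, 1.0959, 0.3668, 0.144 → sum = 2.5517
V_1 = 2.5517 / l_1 = 2.5517 / 0.63 = 4.050317… → 4.050

4.050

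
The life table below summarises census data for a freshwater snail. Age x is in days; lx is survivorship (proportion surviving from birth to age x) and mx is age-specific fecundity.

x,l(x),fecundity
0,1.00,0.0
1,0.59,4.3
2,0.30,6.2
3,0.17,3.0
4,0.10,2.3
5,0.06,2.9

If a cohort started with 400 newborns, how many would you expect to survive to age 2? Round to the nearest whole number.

Expected survivors = N0 · l_2 = 400 × 0.30 = 120 → 120

120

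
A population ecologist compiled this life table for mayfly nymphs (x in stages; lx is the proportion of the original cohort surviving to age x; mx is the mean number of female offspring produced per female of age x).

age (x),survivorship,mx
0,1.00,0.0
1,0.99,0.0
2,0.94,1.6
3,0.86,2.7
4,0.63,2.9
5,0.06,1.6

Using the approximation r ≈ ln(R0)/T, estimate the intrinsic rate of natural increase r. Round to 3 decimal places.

R0 = Σ lx·mx = 0 + 0 + 1.504 + 2.322 + 1.827 + 0.096 = 5.749
Σ x·lx·mx = 17.762; T = 17.762/5.749 = 3.08958…
r ≈ ln(R0)/T = ln(5.749)/3.08958… = 0.5661… → 0.566

0.566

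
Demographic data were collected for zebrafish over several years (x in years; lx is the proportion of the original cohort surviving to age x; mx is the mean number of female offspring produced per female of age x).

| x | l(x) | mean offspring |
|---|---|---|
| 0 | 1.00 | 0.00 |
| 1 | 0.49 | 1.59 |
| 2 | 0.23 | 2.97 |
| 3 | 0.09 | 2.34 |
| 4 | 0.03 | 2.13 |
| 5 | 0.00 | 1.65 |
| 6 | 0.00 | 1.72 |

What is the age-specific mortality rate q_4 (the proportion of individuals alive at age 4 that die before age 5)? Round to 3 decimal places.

1.000

q_4 = (l_4 − l_5) / l_4 = (0.03 − 0) / 0.03
     = 0.03 / 0.03 = 1 → 1.000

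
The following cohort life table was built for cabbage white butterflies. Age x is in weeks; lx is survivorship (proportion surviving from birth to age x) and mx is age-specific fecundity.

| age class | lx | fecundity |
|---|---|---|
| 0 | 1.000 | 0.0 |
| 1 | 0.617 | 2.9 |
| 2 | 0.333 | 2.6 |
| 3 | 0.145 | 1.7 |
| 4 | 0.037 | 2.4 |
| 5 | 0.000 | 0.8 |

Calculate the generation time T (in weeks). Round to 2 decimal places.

lx·mx: 0, 1.7893, 0.8658, 0.2465, 0.0888, 0 → R0 = 2.9904
x·lx·mx: 0, 1.7893, 1.7316, 0.7395, 0.3552, 0 → Σ = 4.6156
T = 4.6156 / 2.9904 = 1.543472… → 1.54

1.54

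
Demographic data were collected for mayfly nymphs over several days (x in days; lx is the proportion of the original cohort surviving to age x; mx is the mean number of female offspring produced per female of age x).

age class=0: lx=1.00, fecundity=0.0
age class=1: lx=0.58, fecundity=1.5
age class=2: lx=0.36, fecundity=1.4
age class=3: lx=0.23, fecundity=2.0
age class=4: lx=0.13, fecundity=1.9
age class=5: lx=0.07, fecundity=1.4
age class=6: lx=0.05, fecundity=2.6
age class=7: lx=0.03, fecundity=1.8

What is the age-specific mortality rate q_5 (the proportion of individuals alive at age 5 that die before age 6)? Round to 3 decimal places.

q_5 = (l_5 − l_6) / l_5 = (0.07 − 0.05) / 0.07
     = 0.02 / 0.07 = 0.285714… → 0.286

0.286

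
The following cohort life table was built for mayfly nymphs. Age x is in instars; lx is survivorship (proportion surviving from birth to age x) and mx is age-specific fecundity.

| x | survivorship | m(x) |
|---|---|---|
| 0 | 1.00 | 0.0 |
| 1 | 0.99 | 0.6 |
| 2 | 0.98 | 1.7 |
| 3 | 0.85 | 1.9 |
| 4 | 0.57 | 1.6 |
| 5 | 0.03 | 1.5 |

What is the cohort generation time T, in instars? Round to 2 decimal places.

2.62

lx·mx: 0, 0.594, 1.666, 1.615, 0.912, 0.045 → R0 = 4.832
x·lx·mx: 0, 0.594, 3.332, 4.845, 3.648, 0.225 → Σ = 12.644
T = 12.644 / 4.832 = 2.616722… → 2.62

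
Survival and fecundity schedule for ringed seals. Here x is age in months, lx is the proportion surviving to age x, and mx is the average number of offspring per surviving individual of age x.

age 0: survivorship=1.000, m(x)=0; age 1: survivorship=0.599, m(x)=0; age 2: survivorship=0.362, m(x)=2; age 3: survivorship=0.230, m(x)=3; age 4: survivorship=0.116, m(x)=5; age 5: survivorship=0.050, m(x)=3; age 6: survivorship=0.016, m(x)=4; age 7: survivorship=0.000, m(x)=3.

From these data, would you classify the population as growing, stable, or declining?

growing

R0 = Σ lx·mx = 0 + 0 + 0.724 + 0.69 + 0.58 + 0.15 + 0.064 + 0 = 2.208
R0 > 1, so the population is growing.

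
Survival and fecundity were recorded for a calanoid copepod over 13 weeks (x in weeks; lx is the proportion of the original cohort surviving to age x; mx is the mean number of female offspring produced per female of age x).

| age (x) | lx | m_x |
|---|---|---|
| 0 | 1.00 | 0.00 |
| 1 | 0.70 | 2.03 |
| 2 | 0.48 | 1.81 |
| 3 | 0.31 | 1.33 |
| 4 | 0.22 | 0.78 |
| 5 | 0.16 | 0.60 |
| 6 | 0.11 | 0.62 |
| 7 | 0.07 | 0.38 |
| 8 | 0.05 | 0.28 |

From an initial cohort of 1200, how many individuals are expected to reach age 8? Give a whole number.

60

Expected survivors = N0 · l_8 = 1200 × 0.05 = 60 → 60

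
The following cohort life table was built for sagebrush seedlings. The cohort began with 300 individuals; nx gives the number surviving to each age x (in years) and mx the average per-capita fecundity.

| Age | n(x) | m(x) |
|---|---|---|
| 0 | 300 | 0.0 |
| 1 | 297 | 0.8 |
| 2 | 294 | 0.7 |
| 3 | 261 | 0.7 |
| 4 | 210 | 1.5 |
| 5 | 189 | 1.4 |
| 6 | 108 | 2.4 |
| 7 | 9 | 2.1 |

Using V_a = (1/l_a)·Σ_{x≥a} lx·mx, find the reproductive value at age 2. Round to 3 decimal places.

lx = nx/n0 = nx/300: 1, 0.99, 0.98, 0.87, 0.7, 0.63, 0.36, 0.03
lx·mx for x ≥ 2: 0.686, 0.609, 1.05, 0.882, 0.864, 0.063 → sum = 4.154
V_2 = 4.154 / l_2 = 4.154 / 0.98 = 4.238776… → 4.239

4.239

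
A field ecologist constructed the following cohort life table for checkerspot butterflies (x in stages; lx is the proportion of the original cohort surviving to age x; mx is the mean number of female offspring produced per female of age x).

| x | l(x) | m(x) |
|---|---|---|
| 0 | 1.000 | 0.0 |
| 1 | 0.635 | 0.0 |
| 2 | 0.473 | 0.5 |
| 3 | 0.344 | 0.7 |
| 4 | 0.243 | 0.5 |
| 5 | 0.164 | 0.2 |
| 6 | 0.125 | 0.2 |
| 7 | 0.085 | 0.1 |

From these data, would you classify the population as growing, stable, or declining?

R0 = Σ lx·mx = 0 + 0 + 0.2365 + 0.2408 + 0.1215 + 0.0328 + 0.025 + 0.0085 = 0.6651
R0 < 1, so the population is declining.

declining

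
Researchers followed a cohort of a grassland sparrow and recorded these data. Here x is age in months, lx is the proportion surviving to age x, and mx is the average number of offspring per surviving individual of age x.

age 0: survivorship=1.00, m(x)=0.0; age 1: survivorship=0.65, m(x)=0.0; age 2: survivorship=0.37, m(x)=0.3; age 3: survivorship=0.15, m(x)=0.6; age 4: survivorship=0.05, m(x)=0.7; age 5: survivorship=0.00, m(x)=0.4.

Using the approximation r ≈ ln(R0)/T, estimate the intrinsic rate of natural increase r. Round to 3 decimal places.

-0.539

R0 = Σ lx·mx = 0 + 0 + 0.111 + 0.09 + 0.035 + 0 = 0.236
Σ x·lx·mx = 0.632; T = 0.632/0.236 = 2.67797…
r ≈ ln(R0)/T = ln(0.236)/2.67797… = -0.53919… → -0.539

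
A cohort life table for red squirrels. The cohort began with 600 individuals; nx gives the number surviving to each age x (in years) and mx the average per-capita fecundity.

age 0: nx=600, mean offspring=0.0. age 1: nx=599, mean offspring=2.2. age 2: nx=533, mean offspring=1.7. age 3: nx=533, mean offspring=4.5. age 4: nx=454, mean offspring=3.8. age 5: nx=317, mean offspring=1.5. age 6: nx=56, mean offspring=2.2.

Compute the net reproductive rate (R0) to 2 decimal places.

lx = nx/n0 = nx/600: 1, 0.99833…, 0.88833…, 0.88833…, 0.75667…, 0.52833…, 0.09333…
lx·mx by age: 0, 2.196333…, 1.510167…, 3.9975…, 2.875333…, 0.7925…, 0.205333…
R0 = Σ lx·mx = 11.577167… → 11.58

11.58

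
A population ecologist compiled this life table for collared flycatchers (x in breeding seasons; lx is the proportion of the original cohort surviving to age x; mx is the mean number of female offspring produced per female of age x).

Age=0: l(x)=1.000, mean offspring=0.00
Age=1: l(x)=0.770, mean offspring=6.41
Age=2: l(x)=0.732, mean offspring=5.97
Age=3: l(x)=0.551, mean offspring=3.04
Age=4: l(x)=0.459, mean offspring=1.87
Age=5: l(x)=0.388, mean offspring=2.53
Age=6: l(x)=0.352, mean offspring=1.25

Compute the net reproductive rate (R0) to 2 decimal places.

13.26

lx·mx by age: 0, 4.9357, 4.37004, 1.67504, 0.85833, 0.98164, 0.44
R0 = Σ lx·mx = 13.26075 → 13.26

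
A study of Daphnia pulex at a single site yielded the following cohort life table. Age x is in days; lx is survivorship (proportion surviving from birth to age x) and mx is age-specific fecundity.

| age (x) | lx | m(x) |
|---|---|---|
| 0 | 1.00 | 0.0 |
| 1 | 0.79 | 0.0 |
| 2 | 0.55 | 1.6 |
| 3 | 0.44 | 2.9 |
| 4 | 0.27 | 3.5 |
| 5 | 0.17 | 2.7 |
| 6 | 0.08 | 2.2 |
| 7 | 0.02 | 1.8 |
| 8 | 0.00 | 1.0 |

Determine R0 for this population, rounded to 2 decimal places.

3.77

lx·mx by age: 0, 0, 0.88, 1.276, 0.945, 0.459, 0.176, 0.036, 0
R0 = Σ lx·mx = 3.772 → 3.77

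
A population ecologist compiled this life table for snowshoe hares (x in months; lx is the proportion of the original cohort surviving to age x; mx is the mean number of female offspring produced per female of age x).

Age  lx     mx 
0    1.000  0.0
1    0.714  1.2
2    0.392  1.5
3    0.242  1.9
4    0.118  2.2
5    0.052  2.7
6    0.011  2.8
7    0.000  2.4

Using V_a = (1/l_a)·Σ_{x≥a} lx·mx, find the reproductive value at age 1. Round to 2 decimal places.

3.27

lx·mx for x ≥ 1: 0.8568, 0.588, 0.4598, 0.2596, 0.1404, 0.0308, 0 → sum = 2.3354
V_1 = 2.3354 / l_1 = 2.3354 / 0.714 = 3.270868… → 3.27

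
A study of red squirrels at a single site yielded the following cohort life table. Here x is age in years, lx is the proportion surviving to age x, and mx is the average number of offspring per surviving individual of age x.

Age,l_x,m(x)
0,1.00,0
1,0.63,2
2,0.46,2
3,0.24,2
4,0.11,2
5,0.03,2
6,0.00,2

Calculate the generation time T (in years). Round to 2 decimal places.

lx·mx: 0, 1.26, 0.92, 0.48, 0.22, 0.06, 0 → R0 = 2.94
x·lx·mx: 0, 1.26, 1.84, 1.44, 0.88, 0.3, 0 → Σ = 5.72
T = 5.72 / 2.94 = 1.945578… → 1.95

1.95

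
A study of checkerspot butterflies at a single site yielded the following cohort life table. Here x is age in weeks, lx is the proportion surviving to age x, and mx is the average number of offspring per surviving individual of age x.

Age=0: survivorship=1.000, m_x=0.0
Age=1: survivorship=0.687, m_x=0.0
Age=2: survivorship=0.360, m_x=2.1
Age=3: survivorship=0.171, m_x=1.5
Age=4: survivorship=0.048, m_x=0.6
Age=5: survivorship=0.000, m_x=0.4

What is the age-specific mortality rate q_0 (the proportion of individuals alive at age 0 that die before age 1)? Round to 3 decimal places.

0.313

q_0 = (l_0 − l_1) / l_0 = (1 − 0.687) / 1
     = 0.313 / 1 = 0.313 → 0.313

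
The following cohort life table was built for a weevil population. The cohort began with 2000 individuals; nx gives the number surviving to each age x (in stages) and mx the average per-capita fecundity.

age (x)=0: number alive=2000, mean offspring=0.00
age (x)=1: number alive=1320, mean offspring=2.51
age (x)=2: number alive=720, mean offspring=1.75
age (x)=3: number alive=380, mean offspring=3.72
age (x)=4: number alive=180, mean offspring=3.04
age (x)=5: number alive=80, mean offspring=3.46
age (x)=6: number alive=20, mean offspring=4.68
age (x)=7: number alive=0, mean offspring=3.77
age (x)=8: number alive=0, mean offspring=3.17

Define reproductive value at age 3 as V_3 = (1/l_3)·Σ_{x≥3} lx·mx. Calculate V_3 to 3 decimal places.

lx = nx/n0 = nx/2000: 1, 0.66, 0.36, 0.19, 0.09, 0.04, 0.01, 0, 0
lx·mx for x ≥ 3: 0.7068, 0.2736, 0.1384, 0.0468, 0, 0 → sum = 1.1656
V_3 = 1.1656 / l_3 = 1.1656 / 0.19 = 6.134737… → 6.135

6.135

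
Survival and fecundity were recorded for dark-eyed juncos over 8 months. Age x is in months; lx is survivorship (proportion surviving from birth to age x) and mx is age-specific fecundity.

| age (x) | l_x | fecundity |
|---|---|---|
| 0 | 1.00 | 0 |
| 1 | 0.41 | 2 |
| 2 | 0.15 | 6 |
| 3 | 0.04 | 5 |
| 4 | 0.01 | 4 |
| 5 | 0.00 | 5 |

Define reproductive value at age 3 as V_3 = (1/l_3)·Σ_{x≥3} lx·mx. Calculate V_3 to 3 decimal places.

lx·mx for x ≥ 3: 0.2, 0.04, 0 → sum = 0.24
V_3 = 0.24 / l_3 = 0.24 / 0.04 = 6 → 6.000

6.000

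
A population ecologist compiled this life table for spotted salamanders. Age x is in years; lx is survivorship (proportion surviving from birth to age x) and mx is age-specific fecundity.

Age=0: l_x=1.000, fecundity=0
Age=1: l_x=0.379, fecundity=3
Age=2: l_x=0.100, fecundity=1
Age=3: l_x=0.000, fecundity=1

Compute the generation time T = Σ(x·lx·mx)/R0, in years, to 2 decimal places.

lx·mx: 0, 1.137, 0.1, 0 → R0 = 1.237
x·lx·mx: 0, 1.137, 0.2, 0 → Σ = 1.337
T = 1.337 / 1.237 = 1.080841… → 1.08

1.08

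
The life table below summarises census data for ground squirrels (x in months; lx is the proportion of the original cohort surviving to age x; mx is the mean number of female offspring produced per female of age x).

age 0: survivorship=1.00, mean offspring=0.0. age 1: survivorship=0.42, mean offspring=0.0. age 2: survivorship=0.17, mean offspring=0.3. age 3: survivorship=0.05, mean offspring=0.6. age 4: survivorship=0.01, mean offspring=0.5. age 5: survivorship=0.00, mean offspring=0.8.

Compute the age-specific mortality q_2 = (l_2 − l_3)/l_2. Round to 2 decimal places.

q_2 = (l_2 − l_3) / l_2 = (0.17 − 0.05) / 0.17
     = 0.12 / 0.17 = 0.705882… → 0.71

0.71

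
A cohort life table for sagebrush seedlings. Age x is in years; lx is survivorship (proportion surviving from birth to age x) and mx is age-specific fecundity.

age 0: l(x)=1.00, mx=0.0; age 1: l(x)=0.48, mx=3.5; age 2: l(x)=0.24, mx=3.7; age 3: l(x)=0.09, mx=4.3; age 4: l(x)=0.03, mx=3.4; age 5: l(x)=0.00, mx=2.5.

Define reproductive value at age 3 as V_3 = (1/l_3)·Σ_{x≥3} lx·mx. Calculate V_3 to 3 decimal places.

lx·mx for x ≥ 3: 0.387, 0.102, 0 → sum = 0.489
V_3 = 0.489 / l_3 = 0.489 / 0.09 = 5.433333… → 5.433

5.433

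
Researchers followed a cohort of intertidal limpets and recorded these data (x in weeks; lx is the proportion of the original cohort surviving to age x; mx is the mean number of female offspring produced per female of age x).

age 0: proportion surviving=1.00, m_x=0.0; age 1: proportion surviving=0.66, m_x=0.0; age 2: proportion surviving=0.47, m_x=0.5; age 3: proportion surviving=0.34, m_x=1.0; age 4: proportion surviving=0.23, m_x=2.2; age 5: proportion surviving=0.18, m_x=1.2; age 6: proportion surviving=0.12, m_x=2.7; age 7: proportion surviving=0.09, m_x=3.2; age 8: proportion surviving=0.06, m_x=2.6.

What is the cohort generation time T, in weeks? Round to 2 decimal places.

4.75

lx·mx: 0, 0, 0.235, 0.34, 0.506, 0.216, 0.324, 0.288, 0.156 → R0 = 2.065
x·lx·mx: 0, 0, 0.47, 1.02, 2.024, 1.08, 1.944, 2.016, 1.248 → Σ = 9.802
T = 9.802 / 2.065 = 4.746731… → 4.75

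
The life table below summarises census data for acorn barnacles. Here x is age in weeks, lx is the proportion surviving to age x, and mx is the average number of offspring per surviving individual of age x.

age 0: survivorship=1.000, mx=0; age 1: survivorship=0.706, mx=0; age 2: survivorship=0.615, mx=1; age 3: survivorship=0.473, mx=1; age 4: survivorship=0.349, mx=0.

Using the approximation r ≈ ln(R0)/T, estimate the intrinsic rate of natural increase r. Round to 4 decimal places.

0.0346

R0 = Σ lx·mx = 0 + 0 + 0.615 + 0.473 + 0 = 1.088
Σ x·lx·mx = 2.649; T = 2.649/1.088 = 2.43474…
r ≈ ln(R0)/T = ln(1.088)/2.43474… = 0.034641… → 0.0346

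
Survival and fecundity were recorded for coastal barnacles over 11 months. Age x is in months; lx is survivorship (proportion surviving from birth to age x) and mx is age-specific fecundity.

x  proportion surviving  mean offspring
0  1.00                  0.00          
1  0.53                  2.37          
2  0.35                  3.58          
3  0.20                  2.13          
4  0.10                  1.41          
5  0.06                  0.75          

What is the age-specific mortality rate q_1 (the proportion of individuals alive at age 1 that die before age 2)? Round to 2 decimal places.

0.34

q_1 = (l_1 − l_2) / l_1 = (0.53 − 0.35) / 0.53
     = 0.18 / 0.53 = 0.339623… → 0.34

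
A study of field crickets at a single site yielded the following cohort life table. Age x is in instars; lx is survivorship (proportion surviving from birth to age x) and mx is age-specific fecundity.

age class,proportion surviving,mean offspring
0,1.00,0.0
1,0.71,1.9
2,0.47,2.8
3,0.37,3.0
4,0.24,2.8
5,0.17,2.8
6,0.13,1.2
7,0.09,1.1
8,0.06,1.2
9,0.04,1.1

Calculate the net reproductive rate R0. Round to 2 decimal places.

5.29

lx·mx by age: 0, 1.349, 1.316, 1.11, 0.672, 0.476, 0.156, 0.099, 0.072, 0.044
R0 = Σ lx·mx = 5.294 → 5.29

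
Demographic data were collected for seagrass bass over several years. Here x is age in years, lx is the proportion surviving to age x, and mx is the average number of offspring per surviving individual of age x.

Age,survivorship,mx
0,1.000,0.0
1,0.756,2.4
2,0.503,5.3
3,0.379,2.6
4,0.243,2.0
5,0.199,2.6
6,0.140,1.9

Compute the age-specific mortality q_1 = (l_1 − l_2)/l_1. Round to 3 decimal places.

q_1 = (l_1 − l_2) / l_1 = (0.756 − 0.503) / 0.756
     = 0.253 / 0.756 = 0.334656… → 0.335

0.335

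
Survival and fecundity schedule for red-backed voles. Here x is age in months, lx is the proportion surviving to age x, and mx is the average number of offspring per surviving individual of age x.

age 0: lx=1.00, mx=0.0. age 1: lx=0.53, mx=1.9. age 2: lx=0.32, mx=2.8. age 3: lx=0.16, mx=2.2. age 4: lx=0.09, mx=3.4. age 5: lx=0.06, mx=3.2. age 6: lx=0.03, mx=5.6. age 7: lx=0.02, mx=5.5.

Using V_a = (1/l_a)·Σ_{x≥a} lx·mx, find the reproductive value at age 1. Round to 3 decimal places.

5.719

lx·mx for x ≥ 1: 1.007, 0.896, 0.352, 0.306, 0.192, 0.168, 0.11 → sum = 3.031
V_1 = 3.031 / l_1 = 3.031 / 0.53 = 5.718868… → 5.719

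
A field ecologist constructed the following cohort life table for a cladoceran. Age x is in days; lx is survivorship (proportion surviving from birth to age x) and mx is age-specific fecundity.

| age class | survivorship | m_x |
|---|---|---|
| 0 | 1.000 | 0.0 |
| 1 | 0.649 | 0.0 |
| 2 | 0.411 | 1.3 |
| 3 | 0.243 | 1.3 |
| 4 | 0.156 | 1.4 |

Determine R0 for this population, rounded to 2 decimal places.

1.07

lx·mx by age: 0, 0, 0.5343, 0.3159, 0.2184
R0 = Σ lx·mx = 1.0686 → 1.07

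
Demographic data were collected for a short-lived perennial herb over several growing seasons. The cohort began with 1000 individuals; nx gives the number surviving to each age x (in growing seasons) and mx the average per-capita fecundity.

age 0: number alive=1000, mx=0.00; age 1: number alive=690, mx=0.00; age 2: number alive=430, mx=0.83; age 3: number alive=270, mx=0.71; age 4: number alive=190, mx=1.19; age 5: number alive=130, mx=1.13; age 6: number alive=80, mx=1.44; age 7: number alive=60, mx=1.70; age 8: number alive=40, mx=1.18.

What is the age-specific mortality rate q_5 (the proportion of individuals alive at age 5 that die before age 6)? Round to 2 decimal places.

0.38

lx = nx/n0 = nx/1000: 1, 0.69, 0.43, 0.27, 0.19, 0.13, 0.08, 0.06, 0.04
q_5 = (l_5 − l_6) / l_5 = (0.13 − 0.08) / 0.13
     = 0.05 / 0.13 = 0.384615… → 0.38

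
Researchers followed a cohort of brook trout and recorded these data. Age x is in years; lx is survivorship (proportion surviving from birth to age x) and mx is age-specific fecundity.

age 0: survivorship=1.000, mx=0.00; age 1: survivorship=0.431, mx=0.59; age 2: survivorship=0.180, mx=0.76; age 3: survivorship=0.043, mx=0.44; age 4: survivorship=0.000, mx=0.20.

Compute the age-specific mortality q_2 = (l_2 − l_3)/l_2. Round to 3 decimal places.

q_2 = (l_2 − l_3) / l_2 = (0.18 − 0.043) / 0.18
     = 0.137 / 0.18 = 0.761111… → 0.761

0.761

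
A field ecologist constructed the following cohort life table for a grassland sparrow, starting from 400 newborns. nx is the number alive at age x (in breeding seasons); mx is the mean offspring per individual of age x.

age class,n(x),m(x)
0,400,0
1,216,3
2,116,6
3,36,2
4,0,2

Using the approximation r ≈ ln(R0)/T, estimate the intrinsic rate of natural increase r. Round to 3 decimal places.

0.793

lx = nx/n0 = nx/400: 1, 0.54, 0.29, 0.09, 0
R0 = Σ lx·mx = 0 + 1.62 + 1.74 + 0.18 + 0 = 3.54
Σ x·lx·mx = 5.64; T = 5.64/3.54 = 1.59322…
r ≈ ln(R0)/T = ln(3.54)/1.59322… = 0.79344… → 0.793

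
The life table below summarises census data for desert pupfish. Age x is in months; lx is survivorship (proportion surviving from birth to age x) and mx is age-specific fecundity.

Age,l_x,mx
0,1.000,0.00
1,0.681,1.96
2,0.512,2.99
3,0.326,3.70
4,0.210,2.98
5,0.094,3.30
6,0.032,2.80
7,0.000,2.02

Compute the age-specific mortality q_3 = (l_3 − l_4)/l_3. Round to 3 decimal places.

q_3 = (l_3 − l_4) / l_3 = (0.326 − 0.21) / 0.326
     = 0.116 / 0.326 = 0.355828… → 0.356

0.356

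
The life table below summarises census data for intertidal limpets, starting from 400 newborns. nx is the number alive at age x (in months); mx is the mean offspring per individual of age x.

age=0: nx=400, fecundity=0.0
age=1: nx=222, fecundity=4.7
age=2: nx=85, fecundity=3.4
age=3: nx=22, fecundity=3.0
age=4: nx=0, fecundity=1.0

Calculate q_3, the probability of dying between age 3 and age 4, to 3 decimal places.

lx = nx/n0 = nx/400: 1, 0.555, 0.2125, 0.055, 0
q_3 = (l_3 − l_4) / l_3 = (0.055 − 0) / 0.055
     = 0.055 / 0.055 = 1 → 1.000

1.000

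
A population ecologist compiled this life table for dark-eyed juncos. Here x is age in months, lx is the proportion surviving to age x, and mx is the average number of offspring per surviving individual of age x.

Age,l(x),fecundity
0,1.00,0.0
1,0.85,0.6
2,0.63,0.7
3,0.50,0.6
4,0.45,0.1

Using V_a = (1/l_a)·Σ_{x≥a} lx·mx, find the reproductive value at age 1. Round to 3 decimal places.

lx·mx for x ≥ 1: 0.51, 0.441, 0.3, 0.045 → sum = 1.296
V_1 = 1.296 / l_1 = 1.296 / 0.85 = 1.524706… → 1.525

1.525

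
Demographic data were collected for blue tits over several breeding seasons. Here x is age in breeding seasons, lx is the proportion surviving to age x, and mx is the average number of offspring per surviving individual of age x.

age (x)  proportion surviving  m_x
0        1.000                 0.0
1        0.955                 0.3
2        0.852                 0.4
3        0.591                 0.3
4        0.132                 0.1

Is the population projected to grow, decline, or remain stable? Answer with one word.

declining

R0 = Σ lx·mx = 0 + 0.2865 + 0.3408 + 0.1773 + 0.0132 = 0.8178
R0 < 1, so the population is declining.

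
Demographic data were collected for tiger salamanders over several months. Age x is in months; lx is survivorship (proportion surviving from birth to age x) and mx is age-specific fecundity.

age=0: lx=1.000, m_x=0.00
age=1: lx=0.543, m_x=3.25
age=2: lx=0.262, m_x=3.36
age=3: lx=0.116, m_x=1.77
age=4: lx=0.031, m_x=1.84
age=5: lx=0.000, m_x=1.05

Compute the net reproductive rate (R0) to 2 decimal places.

2.91

lx·mx by age: 0, 1.76475, 0.88032, 0.20532, 0.05704, 0
R0 = Σ lx·mx = 2.90743 → 2.91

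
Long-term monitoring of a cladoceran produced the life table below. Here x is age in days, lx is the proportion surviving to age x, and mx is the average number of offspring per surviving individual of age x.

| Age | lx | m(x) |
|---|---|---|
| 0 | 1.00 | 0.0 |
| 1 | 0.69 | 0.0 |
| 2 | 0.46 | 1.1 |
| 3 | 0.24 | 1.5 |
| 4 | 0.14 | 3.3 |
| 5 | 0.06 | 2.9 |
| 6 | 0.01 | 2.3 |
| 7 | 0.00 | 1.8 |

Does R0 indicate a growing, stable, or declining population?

R0 = Σ lx·mx = 0 + 0 + 0.506 + 0.36 + 0.462 + 0.174 + 0.023 + 0 = 1.525
R0 > 1, so the population is growing.

growing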